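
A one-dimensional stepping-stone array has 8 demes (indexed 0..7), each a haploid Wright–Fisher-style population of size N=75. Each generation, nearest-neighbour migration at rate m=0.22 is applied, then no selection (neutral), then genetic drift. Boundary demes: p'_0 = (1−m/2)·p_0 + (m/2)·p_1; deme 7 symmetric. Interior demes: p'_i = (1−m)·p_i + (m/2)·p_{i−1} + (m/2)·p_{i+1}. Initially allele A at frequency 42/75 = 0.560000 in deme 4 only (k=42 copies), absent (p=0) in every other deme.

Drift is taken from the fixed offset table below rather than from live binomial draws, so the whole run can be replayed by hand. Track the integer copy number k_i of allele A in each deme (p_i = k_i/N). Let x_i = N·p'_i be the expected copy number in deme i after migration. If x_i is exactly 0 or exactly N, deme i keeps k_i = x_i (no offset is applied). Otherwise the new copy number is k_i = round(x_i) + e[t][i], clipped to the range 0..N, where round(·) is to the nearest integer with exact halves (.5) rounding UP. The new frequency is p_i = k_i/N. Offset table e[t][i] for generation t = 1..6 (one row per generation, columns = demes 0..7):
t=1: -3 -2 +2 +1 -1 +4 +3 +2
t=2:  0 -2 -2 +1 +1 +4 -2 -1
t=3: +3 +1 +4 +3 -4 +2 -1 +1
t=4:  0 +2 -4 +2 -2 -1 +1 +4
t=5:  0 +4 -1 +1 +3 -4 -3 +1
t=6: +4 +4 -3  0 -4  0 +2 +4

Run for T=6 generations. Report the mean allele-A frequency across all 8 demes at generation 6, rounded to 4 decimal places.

0.1117

t=0: k=[0 0 0 0 42 0 0 0]
t=1: x=[0.0000 0.0000 0.0000 4.6200 32.7600 4.6200 0.0000 0.0000] k=[0 0 0 6 32 9 0 0]
t=2: x=[0.0000 0.0000 0.6600 8.2000 26.6100 10.5400 0.9900 0.0000] k=[0 0 0 9 28 15 0 0]
t=3: x=[0.0000 0.0000 0.9900 10.1000 24.4800 14.7800 1.6500 0.0000] k=[0 0 5 13 20 17 1 0]
t=4: x=[0.0000 0.5500 5.3300 12.8900 18.9000 15.5700 2.6500 0.1100] k=[0 3 1 15 17 15 4 4]
t=5: x=[0.3300 2.4500 2.7600 13.6800 16.5600 14.0100 5.2100 4.0000] k=[0 6 2 15 20 10 2 5]
t=6: x=[0.6600 4.9000 3.8700 14.1200 18.3500 10.2200 3.2100 4.6700] k=[5 9 1 14 14 10 5 9]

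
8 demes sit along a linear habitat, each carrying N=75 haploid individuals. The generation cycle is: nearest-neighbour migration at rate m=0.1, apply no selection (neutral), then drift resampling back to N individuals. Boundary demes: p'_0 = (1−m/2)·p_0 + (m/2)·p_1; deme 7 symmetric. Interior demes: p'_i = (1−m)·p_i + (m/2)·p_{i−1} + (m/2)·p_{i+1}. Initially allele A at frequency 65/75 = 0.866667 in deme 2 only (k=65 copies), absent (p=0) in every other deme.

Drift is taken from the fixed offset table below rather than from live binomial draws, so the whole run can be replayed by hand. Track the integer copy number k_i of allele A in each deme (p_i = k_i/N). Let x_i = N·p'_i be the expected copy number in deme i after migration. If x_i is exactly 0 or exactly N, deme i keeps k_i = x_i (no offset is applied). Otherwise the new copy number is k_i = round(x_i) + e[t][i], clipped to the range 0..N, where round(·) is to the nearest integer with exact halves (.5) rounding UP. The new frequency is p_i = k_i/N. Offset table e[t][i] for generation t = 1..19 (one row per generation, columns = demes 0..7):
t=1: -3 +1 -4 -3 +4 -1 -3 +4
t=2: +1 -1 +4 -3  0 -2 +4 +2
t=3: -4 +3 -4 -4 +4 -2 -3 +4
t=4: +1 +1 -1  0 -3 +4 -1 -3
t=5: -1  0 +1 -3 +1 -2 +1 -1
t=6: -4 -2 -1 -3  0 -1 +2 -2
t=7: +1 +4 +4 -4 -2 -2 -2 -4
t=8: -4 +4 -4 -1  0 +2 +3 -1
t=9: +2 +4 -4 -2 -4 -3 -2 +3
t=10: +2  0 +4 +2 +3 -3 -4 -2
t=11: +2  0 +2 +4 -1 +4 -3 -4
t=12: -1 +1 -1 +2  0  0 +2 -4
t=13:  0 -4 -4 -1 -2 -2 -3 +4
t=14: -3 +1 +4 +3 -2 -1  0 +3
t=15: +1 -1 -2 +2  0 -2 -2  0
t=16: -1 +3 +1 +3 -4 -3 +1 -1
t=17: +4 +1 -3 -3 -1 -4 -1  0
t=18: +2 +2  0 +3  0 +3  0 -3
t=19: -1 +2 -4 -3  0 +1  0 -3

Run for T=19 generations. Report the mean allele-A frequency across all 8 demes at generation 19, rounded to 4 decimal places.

t=0: k=[0 0 65 0 0 0 0 0]
t=1: x=[0.0000 3.2500 58.5000 3.2500 0.0000 0.0000 0.0000 0.0000] k=[0 4 55 0 0 0 0 0]
t=2: x=[0.2000 6.3500 49.7000 2.7500 0.0000 0.0000 0.0000 0.0000] k=[1 5 54 0 0 0 0 0]
t=3: x=[1.2000 7.2500 48.8500 2.7000 0.0000 0.0000 0.0000 0.0000] k=[0 10 45 0 0 0 0 0]
t=4: x=[0.5000 11.2500 41.0000 2.2500 0.0000 0.0000 0.0000 0.0000] k=[2 12 40 2 0 0 0 0]
t=5: x=[2.5000 12.9000 36.7000 3.8000 0.1000 0.0000 0.0000 0.0000] k=[2 13 38 1 1 0 0 0]
t=6: x=[2.5500 13.7000 34.9000 2.8500 0.9500 0.0500 0.0000 0.0000] k=[0 12 34 0 1 0 0 0]
t=7: x=[0.6000 12.5000 31.2000 1.7500 0.9000 0.0500 0.0000 0.0000] k=[2 17 35 0 0 0 0 0]
t=8: x=[2.7500 17.1500 32.3500 1.7500 0.0000 0.0000 0.0000 0.0000] k=[0 21 28 1 0 0 0 0]
t=9: x=[1.0500 20.3000 26.3000 2.3000 0.0500 0.0000 0.0000 0.0000] k=[3 24 22 0 0 0 0 0]
t=10: x=[4.0500 22.8500 21.0000 1.1000 0.0000 0.0000 0.0000 0.0000] k=[6 23 25 3 0 0 0 0]
t=11: x=[6.8500 22.2500 23.8000 3.9500 0.1500 0.0000 0.0000 0.0000] k=[9 22 26 8 0 0 0 0]
t=12: x=[9.6500 21.5500 24.9000 8.5000 0.4000 0.0000 0.0000 0.0000] k=[9 23 24 11 0 0 0 0]
t=13: x=[9.7000 22.3500 23.3000 11.1000 0.5500 0.0000 0.0000 0.0000] k=[10 18 19 10 0 0 0 0]
t=14: x=[10.4000 17.6500 18.5000 9.9500 0.5000 0.0000 0.0000 0.0000] k=[7 19 23 13 0 0 0 0]
t=15: x=[7.6000 18.6000 22.3000 12.8500 0.6500 0.0000 0.0000 0.0000] k=[9 18 20 15 1 0 0 0]
t=16: x=[9.4500 17.6500 19.6500 14.5500 1.6500 0.0500 0.0000 0.0000] k=[8 21 21 18 0 0 0 0]
t=17: x=[8.6500 20.3500 20.8500 17.2500 0.9000 0.0000 0.0000 0.0000] k=[13 21 18 14 0 0 0 0]
t=18: x=[13.4000 20.4500 17.9500 13.5000 0.7000 0.0000 0.0000 0.0000] k=[15 22 18 17 1 0 0 0]
t=19: x=[15.3500 21.4500 18.1500 16.2500 1.7500 0.0500 0.0000 0.0000] k=[14 23 14 13 2 1 0 0]

0.1117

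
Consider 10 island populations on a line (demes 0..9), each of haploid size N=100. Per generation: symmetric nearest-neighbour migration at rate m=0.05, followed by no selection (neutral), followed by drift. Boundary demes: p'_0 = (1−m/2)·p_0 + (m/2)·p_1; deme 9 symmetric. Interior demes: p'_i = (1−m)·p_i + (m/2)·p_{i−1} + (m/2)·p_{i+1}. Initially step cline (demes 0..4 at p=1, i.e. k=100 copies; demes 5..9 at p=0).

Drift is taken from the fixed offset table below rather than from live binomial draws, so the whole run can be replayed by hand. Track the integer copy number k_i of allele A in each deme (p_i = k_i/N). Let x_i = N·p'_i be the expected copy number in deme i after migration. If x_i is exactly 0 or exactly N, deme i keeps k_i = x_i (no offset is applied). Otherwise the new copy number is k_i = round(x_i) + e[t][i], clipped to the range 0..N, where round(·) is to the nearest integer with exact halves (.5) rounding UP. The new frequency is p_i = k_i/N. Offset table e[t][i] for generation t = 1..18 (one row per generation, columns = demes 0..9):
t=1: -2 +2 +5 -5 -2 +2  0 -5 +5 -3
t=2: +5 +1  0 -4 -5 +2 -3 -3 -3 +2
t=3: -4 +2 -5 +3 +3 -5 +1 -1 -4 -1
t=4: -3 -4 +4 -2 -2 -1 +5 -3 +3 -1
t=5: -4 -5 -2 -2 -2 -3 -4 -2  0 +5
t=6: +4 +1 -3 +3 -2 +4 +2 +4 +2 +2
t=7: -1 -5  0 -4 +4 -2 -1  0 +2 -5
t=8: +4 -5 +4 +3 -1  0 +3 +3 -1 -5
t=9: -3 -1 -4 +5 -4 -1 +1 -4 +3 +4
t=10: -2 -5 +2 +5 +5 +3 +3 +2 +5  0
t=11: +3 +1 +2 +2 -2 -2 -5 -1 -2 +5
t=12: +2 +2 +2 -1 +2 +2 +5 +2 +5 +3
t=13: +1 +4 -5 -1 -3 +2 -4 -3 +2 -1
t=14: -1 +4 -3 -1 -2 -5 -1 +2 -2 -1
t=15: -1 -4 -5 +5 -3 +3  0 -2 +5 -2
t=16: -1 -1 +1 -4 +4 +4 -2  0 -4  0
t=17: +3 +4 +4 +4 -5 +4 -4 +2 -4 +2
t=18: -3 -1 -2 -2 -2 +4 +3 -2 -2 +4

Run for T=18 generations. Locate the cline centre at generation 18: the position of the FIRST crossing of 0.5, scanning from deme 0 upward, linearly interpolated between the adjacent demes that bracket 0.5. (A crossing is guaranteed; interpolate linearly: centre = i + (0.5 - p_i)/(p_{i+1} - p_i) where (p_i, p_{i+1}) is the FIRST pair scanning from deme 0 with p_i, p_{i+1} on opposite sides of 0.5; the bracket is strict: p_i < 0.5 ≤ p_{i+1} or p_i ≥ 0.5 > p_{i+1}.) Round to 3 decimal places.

4.444

t=0: k=[100 100 100 100 100 0 0 0 0 0]
t=1: x=[100.0000 100.0000 100.0000 100.0000 97.5000 2.5000 0.0000 0.0000 0.0000 0.0000] k=[100 100 100 100 96 5 0 0 0 0]
t=2: x=[100.0000 100.0000 100.0000 99.9000 93.8250 7.1500 0.1250 0.0000 0.0000 0.0000] k=[100 100 100 96 89 9 0 0 0 0]
t=3: x=[100.0000 100.0000 99.9000 95.9250 87.1750 10.7750 0.2250 0.0000 0.0000 0.0000] k=[100 100 95 99 90 6 1 0 0 0]
t=4: x=[100.0000 99.8750 95.2250 98.6750 88.1250 7.9750 1.1000 0.0250 0.0000 0.0000] k=[100 96 99 97 86 7 6 0 0 0]
t=5: x=[99.9000 96.1750 98.8750 96.7750 84.3000 8.9500 5.8750 0.1500 0.0000 0.0000] k=[96 91 97 95 82 6 2 0 0 0]
t=6: x=[95.8750 91.2750 96.8000 94.7250 80.4250 7.8000 2.0500 0.0500 0.0000 0.0000] k=[100 92 94 98 78 12 4 4 0 0]
t=7: x=[99.8000 92.2500 94.0500 97.4000 76.8500 13.4500 4.2000 3.9000 0.1000 0.0000] k=[99 87 94 93 81 11 3 4 2 0]
t=8: x=[98.7000 87.4750 93.8000 92.7250 79.5500 12.5500 3.2250 3.9250 2.0000 0.0500] k=[100 82 98 96 79 13 6 7 1 0]
t=9: x=[99.5500 82.8500 97.5500 95.6250 77.7750 14.4750 6.2000 6.8250 1.1250 0.0250] k=[97 82 94 100 74 13 7 3 4 4]
t=10: x=[96.6250 82.6750 93.8500 99.2000 73.1250 14.3750 7.0500 3.1250 3.9750 4.0000] k=[95 78 96 100 78 17 10 5 9 4]
t=11: x=[94.5750 78.8750 95.6500 99.3500 77.0250 18.3500 10.0500 5.2250 8.7750 4.1250] k=[98 80 98 100 75 16 5 4 7 9]
t=12: x=[97.5500 80.9000 97.6000 99.3250 74.1500 17.2000 5.2500 4.1000 6.9750 8.9500] k=[100 83 100 98 76 19 10 6 12 12]
t=13: x=[99.5750 83.8500 99.5250 97.5000 75.1250 20.2000 10.1250 6.2500 11.8500 12.0000] k=[100 88 95 97 72 22 6 3 14 11]
t=14: x=[99.7000 88.4750 94.8750 96.3250 71.3750 22.8500 6.3250 3.3500 13.6500 11.0750] k=[99 92 92 95 69 18 5 5 12 10]
t=15: x=[98.8250 92.1750 92.0750 94.2750 68.3750 18.9500 5.3250 5.1750 11.7750 10.0500] k=[98 88 87 99 65 22 5 3 17 8]
t=16: x=[97.7500 88.2250 87.3250 97.8500 64.7750 22.6500 5.3750 3.4000 16.4250 8.2250] k=[97 87 88 94 69 27 3 3 12 8]
t=17: x=[96.7500 87.2750 88.1250 93.2250 68.5750 27.4500 3.6000 3.2250 11.6750 8.1000] k=[100 91 92 97 64 31 0 5 8 10]
t=18: x=[99.7750 91.2500 92.1000 96.0500 64.0000 31.0500 0.9000 4.9500 7.9750 9.9500] k=[97 90 90 94 62 35 4 3 6 14]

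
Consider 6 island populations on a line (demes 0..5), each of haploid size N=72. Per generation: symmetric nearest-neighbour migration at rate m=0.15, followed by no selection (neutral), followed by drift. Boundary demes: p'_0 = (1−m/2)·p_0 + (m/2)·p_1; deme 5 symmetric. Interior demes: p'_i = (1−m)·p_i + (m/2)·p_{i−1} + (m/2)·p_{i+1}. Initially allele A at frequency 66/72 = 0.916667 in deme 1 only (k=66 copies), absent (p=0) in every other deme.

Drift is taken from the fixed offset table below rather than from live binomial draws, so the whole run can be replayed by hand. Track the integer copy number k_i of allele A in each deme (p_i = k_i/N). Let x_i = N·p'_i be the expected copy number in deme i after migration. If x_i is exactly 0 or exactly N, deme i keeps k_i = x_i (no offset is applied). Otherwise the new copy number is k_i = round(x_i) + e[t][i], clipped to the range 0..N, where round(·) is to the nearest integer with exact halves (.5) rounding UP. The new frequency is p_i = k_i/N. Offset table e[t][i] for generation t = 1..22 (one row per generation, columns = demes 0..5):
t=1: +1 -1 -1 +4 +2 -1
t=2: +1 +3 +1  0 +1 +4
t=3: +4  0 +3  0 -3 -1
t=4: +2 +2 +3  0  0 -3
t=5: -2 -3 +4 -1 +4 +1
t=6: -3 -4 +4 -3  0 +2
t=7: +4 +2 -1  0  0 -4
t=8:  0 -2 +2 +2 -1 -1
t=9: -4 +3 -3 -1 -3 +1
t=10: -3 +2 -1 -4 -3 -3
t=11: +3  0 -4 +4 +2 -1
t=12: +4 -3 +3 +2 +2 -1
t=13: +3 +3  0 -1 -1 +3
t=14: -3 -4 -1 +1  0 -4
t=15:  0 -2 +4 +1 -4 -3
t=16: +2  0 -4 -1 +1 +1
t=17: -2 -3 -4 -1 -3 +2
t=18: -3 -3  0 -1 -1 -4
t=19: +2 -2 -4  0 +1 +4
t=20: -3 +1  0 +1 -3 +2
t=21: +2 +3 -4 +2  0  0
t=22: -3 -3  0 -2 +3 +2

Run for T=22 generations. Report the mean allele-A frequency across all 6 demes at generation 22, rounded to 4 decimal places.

t=0: k=[0 66 0 0 0 0]
t=1: x=[4.9500 56.1000 4.9500 0.0000 0.0000 0.0000] k=[6 55 4 0 0 0]
t=2: x=[9.6750 47.5000 7.5250 0.3000 0.0000 0.0000] k=[11 51 9 0 0 0]
t=3: x=[14.0000 44.8500 11.4750 0.6750 0.0000 0.0000] k=[18 45 14 1 0 0]
t=4: x=[20.0250 40.6500 15.3500 1.9000 0.0750 0.0000] k=[22 43 18 2 0 0]
t=5: x=[23.5750 39.5500 18.6750 3.0500 0.1500 0.0000] k=[22 37 23 2 4 0]
t=6: x=[23.1250 34.8250 22.4750 3.7250 3.5500 0.3000] k=[20 31 26 1 4 2]
t=7: x=[20.8250 29.8000 24.5000 3.1000 3.6250 2.1500] k=[25 32 24 3 4 0]
t=8: x=[25.5250 30.8750 23.0250 4.6500 3.6250 0.3000] k=[26 29 25 7 3 0]
t=9: x=[26.2250 28.4750 23.9500 8.0500 3.0750 0.2250] k=[22 31 21 7 0 1]
t=10: x=[22.6750 29.5750 20.7000 7.5250 0.6000 0.9250] k=[20 32 20 4 0 0]
t=11: x=[20.9000 30.2000 19.7000 4.9000 0.3000 0.0000] k=[24 30 16 9 2 0]
t=12: x=[24.4500 28.5000 16.5250 9.0000 2.3750 0.1500] k=[28 26 20 11 4 0]
t=13: x=[27.8500 25.7000 19.7750 11.1500 4.2250 0.3000] k=[31 29 20 10 3 3]
t=14: x=[30.8500 28.4750 19.9250 10.2250 3.5250 3.0000] k=[28 24 19 11 4 0]
t=15: x=[27.7000 23.9250 18.7750 11.0750 4.2250 0.3000] k=[28 22 23 12 0 0]
t=16: x=[27.5500 22.5250 22.1000 11.9250 0.9000 0.0000] k=[30 23 18 11 2 0]
t=17: x=[29.4750 23.1500 17.8500 10.8500 2.5250 0.1500] k=[27 20 14 10 0 2]
t=18: x=[26.4750 20.0750 14.1500 9.5500 0.9000 1.8500] k=[23 17 14 9 0 0]
t=19: x=[22.5500 17.2250 13.8500 8.7000 0.6750 0.0000] k=[25 15 10 9 2 0]
t=20: x=[24.2500 15.3750 10.3000 8.5500 2.3750 0.1500] k=[21 16 10 10 0 2]
t=21: x=[20.6250 15.9250 10.4500 9.2500 0.9000 1.8500] k=[23 19 6 11 1 2]
t=22: x=[22.7000 18.3250 7.3500 9.8750 1.8250 1.9250] k=[20 15 7 8 5 4]

0.1366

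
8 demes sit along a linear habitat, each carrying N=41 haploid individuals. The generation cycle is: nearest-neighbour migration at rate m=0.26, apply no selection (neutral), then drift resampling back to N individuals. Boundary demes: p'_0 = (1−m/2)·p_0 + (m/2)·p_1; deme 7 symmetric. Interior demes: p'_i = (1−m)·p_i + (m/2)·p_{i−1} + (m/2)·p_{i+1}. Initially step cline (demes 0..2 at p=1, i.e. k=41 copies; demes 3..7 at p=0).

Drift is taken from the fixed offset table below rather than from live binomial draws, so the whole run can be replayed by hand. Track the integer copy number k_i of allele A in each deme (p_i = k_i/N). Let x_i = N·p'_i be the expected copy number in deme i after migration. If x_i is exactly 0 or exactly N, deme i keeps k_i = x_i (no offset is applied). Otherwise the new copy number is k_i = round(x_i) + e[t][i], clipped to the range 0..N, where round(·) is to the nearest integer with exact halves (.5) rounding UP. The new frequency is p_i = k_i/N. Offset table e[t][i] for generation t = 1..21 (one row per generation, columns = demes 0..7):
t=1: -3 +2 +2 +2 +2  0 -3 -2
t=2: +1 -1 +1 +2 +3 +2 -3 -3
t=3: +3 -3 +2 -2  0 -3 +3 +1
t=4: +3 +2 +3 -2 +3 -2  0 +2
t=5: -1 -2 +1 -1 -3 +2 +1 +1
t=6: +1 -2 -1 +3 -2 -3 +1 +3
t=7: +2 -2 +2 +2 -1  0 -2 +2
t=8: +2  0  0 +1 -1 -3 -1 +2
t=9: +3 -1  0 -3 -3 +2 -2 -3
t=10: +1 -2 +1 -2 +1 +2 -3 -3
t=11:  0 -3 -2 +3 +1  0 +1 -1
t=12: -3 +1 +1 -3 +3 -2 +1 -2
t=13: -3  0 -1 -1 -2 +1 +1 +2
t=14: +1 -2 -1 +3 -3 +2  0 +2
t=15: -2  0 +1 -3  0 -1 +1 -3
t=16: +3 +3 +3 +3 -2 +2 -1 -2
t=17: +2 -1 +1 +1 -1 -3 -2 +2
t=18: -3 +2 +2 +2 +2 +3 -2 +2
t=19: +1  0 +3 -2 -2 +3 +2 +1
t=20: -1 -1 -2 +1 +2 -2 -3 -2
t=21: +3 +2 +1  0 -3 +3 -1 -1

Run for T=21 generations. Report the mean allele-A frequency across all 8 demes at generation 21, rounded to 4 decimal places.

0.4024

t=0: k=[41 41 41 0 0 0 0 0]
t=1: x=[41.0000 41.0000 35.6700 5.3300 0.0000 0.0000 0.0000 0.0000] k=[41 41 38 7 0 0 0 0]
t=2: x=[41.0000 40.6100 34.3600 10.1200 0.9100 0.0000 0.0000 0.0000] k=[41 40 35 12 4 0 0 0]
t=3: x=[40.8700 39.4800 32.6600 13.9500 4.5200 0.5200 0.0000 0.0000] k=[41 36 35 12 5 0 0 0]
t=4: x=[40.3500 36.5200 32.1400 14.0800 5.2600 0.6500 0.0000 0.0000] k=[41 39 35 12 8 0 0 0]
t=5: x=[40.7400 38.7400 32.5300 14.4700 7.4800 1.0400 0.0000 0.0000] k=[40 37 34 13 4 3 0 0]
t=6: x=[39.6100 37.0000 31.6600 14.5600 5.0400 2.7400 0.3900 0.0000] k=[41 35 31 18 3 0 1 0]
t=7: x=[40.2200 35.2600 29.8300 17.7400 4.5600 0.5200 0.7400 0.1300] k=[41 33 32 20 4 1 0 2]
t=8: x=[39.9600 33.9100 30.5700 19.4800 5.6900 1.2600 0.3900 1.7400] k=[41 34 31 20 5 0 0 4]
t=9: x=[40.0900 34.5200 29.9600 19.4800 6.3000 0.6500 0.5200 3.4800] k=[41 34 30 16 3 3 0 0]
t=10: x=[40.0900 34.3900 28.7000 16.1300 4.6900 2.6100 0.3900 0.0000] k=[41 32 30 14 6 5 0 0]
t=11: x=[39.8300 32.9100 28.1800 15.0400 6.9100 4.4800 0.6500 0.0000] k=[40 30 26 18 8 4 2 0]
t=12: x=[38.7000 30.7800 25.4800 17.7400 8.7800 4.2600 2.0000 0.2600] k=[36 32 26 15 12 2 3 0]
t=13: x=[35.4800 31.7400 25.3500 16.0400 11.0900 3.4300 2.4800 0.3900] k=[32 32 24 15 9 4 3 2]
t=14: x=[32.0000 30.9600 23.8700 15.3900 9.1300 4.5200 3.0000 2.1300] k=[33 29 23 18 6 7 3 4]
t=15: x=[32.4800 28.7400 23.1300 17.0900 7.6900 6.3500 3.6500 3.8700] k=[30 29 24 14 8 5 5 1]
t=16: x=[29.8700 28.4800 23.3500 14.5200 8.3900 5.3900 4.4800 1.5200] k=[33 31 26 18 6 7 3 0]
t=17: x=[32.7400 30.6100 25.6100 17.4800 7.6900 6.3500 3.1300 0.3900] k=[35 30 27 18 7 3 1 2]
t=18: x=[34.3500 30.2600 26.2200 17.7400 7.9100 3.2600 1.3900 1.8700] k=[31 32 28 20 10 6 0 4]
t=19: x=[31.1300 31.3500 27.4800 19.7400 10.7800 5.7400 1.3000 3.4800] k=[32 31 30 18 9 9 3 4]
t=20: x=[31.8700 31.0000 28.5700 18.3900 10.1700 8.2200 3.9100 3.8700] k=[31 30 27 19 12 6 1 2]
t=21: x=[30.8700 29.7400 26.3500 19.1300 12.1300 6.1300 1.7800 1.8700] k=[34 32 27 19 9 9 1 1]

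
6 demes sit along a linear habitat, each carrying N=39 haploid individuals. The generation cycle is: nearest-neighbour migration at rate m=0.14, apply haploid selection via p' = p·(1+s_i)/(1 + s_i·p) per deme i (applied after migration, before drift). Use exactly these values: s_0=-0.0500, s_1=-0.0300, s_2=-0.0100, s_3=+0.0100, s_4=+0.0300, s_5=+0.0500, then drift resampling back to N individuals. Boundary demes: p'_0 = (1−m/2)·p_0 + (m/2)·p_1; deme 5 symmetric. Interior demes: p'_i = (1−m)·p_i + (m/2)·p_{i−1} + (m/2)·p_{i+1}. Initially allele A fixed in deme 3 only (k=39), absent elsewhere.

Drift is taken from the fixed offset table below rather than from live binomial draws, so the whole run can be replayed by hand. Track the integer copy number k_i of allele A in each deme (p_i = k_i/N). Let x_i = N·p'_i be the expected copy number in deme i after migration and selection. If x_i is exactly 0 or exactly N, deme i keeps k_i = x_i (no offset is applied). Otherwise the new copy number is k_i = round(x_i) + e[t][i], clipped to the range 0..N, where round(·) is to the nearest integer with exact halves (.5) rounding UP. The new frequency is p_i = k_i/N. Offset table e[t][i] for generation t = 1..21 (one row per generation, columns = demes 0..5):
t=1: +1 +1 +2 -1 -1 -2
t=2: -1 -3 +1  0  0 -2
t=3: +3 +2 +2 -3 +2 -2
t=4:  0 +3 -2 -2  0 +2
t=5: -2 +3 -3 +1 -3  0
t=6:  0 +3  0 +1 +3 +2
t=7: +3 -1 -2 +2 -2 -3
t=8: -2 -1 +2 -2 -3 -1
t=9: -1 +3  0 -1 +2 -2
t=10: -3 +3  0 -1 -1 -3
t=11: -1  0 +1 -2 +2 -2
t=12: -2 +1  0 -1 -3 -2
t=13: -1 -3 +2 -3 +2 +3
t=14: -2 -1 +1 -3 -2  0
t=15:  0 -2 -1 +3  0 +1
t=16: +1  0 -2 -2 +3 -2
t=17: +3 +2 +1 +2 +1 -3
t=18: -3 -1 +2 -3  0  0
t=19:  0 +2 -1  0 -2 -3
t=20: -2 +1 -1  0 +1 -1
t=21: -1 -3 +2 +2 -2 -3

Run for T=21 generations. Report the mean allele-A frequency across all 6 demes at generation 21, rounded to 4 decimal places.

0.1068

t=0: k=[0 0 0 39 0 0]
t=1: x=[0.0000 0.0000 2.7046 33.5866 2.8060 0.0000] k=[0 0 5 33 2 0]
t=2: x=[0.0000 0.3396 6.5550 28.9444 4.1381 0.1470] k=[0 0 8 29 4 0]
t=3: x=[0.0000 0.5434 8.8411 25.8668 5.6105 0.2939] k=[0 3 11 23 8 0]
t=4: x=[0.1996 3.2579 11.1996 21.2063 8.6880 0.5876] k=[0 6 9 19 9 3]
t=5: x=[0.3992 5.6414 9.4180 17.6961 9.4907 3.5753] k=[0 9 6 19 6 4]
t=6: x=[0.5990 7.9652 7.0617 17.2757 6.9370 4.3240] k=[1 11 7 18 10 6]
t=7: x=[1.6185 9.7949 7.9860 16.7650 10.5053 6.5413] k=[5 9 6 19 9 4]
t=8: x=[5.0502 8.3091 7.0617 17.4859 9.5617 4.5422] k=[3 7 9 15 7 4]
t=9: x=[3.1292 6.6895 9.2091 14.1095 7.5279 4.3968] k=[2 10 9 13 10 2]
t=10: x=[2.4400 9.1549 9.2787 12.5947 9.8663 2.6792] k=[0 12 9 12 9 0]
t=11: x=[0.7989 10.7117 9.3484 11.6612 8.7795 0.6610] k=[0 11 10 10 11 0]
t=12: x=[0.7322 9.9328 9.9951 10.1445 10.3836 0.8077] k=[0 11 10 9 7 0]
t=13: x=[0.7322 9.9328 9.9254 8.9987 6.8146 0.5142] k=[0 7 12 6 9 4]
t=14: x=[0.4658 6.6895 11.1498 6.6849 8.6371 4.5422] k=[0 6 12 4 7 5]
t=15: x=[0.3992 5.8470 10.9407 4.8118 6.8146 5.3617] k=[0 4 10 8 7 6]
t=16: x=[0.2661 4.0286 9.3683 8.1339 7.1714 6.3243] k=[1 4 7 6 10 4]
t=17: x=[1.1513 3.8920 6.6643 6.4031 9.5110 4.6148] k=[4 6 8 8 11 2]
t=18: x=[3.9540 5.8470 7.7971 8.2747 10.3836 2.7522] k=[1 5 10 5 10 3]
t=19: x=[1.2180 4.9372 9.2290 5.7486 9.3688 3.6482] k=[1 7 8 6 7 1]
t=20: x=[1.3515 6.4837 7.7275 6.2621 6.6719 1.4883] k=[0 7 7 6 8 0]
t=21: x=[0.4658 6.3465 6.8729 6.2621 7.4770 0.5876] k=[0 3 9 8 5 0]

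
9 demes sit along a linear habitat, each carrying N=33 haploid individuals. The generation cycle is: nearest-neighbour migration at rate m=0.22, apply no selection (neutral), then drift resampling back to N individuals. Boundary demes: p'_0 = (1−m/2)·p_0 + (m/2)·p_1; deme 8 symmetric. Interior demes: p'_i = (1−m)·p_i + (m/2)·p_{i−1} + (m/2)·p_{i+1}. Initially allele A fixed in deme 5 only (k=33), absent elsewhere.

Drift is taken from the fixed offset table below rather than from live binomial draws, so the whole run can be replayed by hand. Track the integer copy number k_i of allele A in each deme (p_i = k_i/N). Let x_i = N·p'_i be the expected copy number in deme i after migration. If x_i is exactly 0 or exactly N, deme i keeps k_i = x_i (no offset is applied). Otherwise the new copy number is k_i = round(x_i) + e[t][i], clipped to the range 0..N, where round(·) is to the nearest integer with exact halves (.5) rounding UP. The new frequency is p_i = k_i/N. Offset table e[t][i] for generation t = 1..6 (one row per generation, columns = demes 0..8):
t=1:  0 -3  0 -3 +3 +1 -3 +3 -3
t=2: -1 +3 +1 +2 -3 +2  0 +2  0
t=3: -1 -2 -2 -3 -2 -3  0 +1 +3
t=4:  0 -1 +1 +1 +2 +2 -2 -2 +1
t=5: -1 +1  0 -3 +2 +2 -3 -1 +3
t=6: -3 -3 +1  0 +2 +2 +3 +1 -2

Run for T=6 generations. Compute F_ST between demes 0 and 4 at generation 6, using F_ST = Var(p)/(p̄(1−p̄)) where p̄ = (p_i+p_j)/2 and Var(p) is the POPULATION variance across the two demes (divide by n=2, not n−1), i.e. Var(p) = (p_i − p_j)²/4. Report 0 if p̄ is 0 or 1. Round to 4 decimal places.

0.2222

t=0: k=[0 0 0 0 0 33 0 0 0]
t=1: x=[0.0000 0.0000 0.0000 0.0000 3.6300 25.7400 3.6300 0.0000 0.0000] k=[0 0 0 0 7 27 1 0 0]
t=2: x=[0.0000 0.0000 0.0000 0.7700 8.4300 21.9400 3.7500 0.1100 0.0000] k=[0 0 0 3 5 24 4 2 0]
t=3: x=[0.0000 0.0000 0.3300 2.8900 6.8700 19.7100 5.9800 2.0000 0.2200] k=[0 0 0 0 5 17 6 3 3]
t=4: x=[0.0000 0.0000 0.0000 0.5500 5.7700 14.4700 6.8800 3.3300 3.0000] k=[0 0 0 2 8 16 5 1 4]
t=5: x=[0.0000 0.0000 0.2200 2.4400 8.2200 13.9100 5.7700 1.7700 3.6700] k=[0 0 0 0 10 16 3 1 7]
t=6: x=[0.0000 0.0000 0.0000 1.1000 9.5600 13.9100 4.2100 1.8800 6.3400] k=[0 0 0 1 12 16 7 3 4]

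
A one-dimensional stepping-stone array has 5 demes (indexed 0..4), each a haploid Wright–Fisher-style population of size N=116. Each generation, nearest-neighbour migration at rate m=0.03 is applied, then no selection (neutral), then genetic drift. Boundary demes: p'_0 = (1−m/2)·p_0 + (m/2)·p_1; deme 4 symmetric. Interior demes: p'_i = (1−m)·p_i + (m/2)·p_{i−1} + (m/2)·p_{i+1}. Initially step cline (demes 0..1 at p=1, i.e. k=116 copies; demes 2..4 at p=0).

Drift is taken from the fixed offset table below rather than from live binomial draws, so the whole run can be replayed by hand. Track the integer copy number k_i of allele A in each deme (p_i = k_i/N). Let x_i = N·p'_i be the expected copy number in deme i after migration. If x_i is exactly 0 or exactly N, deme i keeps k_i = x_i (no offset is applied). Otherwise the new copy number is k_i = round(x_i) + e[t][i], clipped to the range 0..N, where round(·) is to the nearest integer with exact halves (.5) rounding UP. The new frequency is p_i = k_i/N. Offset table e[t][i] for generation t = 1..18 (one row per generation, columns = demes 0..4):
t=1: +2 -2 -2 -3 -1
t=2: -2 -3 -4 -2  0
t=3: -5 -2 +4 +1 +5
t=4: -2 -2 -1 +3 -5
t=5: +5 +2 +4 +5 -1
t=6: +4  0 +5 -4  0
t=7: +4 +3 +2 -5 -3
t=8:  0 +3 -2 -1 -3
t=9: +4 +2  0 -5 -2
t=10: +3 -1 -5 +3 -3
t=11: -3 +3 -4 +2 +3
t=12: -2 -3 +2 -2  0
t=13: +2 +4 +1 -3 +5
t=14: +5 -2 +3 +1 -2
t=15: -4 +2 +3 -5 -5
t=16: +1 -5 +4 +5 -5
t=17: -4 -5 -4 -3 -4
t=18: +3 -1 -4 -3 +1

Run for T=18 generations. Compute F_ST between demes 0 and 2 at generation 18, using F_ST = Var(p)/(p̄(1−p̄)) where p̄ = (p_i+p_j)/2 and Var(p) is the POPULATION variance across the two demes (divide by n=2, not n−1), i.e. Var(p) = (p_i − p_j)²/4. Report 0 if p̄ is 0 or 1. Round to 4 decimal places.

t=0: k=[116 116 0 0 0]
t=1: x=[116.0000 114.2600 1.7400 0.0000 0.0000] k=[116 112 0 0 0]
t=2: x=[115.9400 110.3800 1.6800 0.0000 0.0000] k=[114 107 0 0 0]
t=3: x=[113.8950 105.5000 1.6050 0.0000 0.0000] k=[109 104 6 0 0]
t=4: x=[108.9250 102.6050 7.3800 0.0900 0.0000] k=[107 101 6 3 0]
t=5: x=[106.9100 99.6650 7.3800 3.0000 0.0450] k=[112 102 11 8 0]
t=6: x=[111.8500 100.7850 12.3200 7.9250 0.1200] k=[116 101 17 4 0]
t=7: x=[115.7750 99.9650 18.0650 4.1350 0.0600] k=[116 103 20 0 0]
t=8: x=[115.8050 101.9500 20.9450 0.3000 0.0000] k=[116 105 19 0 0]
t=9: x=[115.8350 103.8750 20.0050 0.2850 0.0000] k=[116 106 20 0 0]
t=10: x=[115.8500 104.8600 20.9900 0.3000 0.0000] k=[116 104 16 3 0]
t=11: x=[115.8200 102.8600 17.1250 3.1500 0.0450] k=[113 106 13 5 3]
t=12: x=[112.8950 104.7100 14.2750 5.0900 3.0300] k=[111 102 16 3 3]
t=13: x=[110.8650 100.8450 17.0950 3.1950 3.0000] k=[113 105 18 0 8]
t=14: x=[112.8800 103.8150 19.0350 0.3900 7.8800] k=[116 102 22 1 6]
t=15: x=[115.7900 101.0100 22.8850 1.3900 5.9250] k=[112 103 26 0 1]
t=16: x=[111.8650 101.9800 26.7650 0.4050 0.9850] k=[113 97 31 5 0]
t=17: x=[112.7600 96.2500 31.6000 5.3150 0.0750] k=[109 91 28 2 0]
t=18: x=[108.7300 90.3250 28.5550 2.3600 0.0300] k=[112 89 25 0 1]

0.5816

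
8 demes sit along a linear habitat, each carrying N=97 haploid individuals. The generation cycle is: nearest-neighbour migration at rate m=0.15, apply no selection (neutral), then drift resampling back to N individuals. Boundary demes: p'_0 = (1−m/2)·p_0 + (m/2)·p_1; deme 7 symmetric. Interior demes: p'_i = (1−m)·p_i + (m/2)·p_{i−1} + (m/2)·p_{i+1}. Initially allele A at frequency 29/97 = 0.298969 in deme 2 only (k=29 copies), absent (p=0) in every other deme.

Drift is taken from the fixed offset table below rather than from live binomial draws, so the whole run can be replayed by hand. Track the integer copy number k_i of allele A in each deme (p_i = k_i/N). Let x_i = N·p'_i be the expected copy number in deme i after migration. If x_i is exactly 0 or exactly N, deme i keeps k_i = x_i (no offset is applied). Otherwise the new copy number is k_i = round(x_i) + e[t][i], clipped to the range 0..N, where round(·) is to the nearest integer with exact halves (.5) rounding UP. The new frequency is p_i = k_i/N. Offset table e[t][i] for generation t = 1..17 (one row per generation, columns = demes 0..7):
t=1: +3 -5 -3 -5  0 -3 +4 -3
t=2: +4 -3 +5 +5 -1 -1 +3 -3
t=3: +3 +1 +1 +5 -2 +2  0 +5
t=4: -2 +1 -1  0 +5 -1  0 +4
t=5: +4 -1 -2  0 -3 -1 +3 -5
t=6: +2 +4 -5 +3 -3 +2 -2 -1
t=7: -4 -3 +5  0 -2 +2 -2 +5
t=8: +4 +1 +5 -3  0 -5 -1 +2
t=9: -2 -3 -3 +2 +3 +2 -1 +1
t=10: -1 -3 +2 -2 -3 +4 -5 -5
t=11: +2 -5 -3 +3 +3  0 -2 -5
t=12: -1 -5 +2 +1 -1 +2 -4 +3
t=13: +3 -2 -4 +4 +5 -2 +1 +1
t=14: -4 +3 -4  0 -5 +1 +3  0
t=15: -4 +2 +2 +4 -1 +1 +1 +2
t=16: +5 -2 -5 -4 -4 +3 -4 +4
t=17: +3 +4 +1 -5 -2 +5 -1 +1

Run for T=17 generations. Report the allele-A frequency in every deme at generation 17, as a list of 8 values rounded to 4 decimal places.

t=0: k=[0 0 29 0 0 0 0 0]
t=1: x=[0.0000 2.1750 24.6500 2.1750 0.0000 0.0000 0.0000 0.0000] k=[0 0 22 0 0 0 0 0]
t=2: x=[0.0000 1.6500 18.7000 1.6500 0.0000 0.0000 0.0000 0.0000] k=[0 0 24 7 0 0 0 0]
t=3: x=[0.0000 1.8000 20.9250 7.7500 0.5250 0.0000 0.0000 0.0000] k=[0 3 22 13 0 0 0 0]
t=4: x=[0.2250 4.2000 19.9000 12.7000 0.9750 0.0000 0.0000 0.0000] k=[0 5 19 13 6 0 0 0]
t=5: x=[0.3750 5.6750 17.5000 12.9250 6.0750 0.4500 0.0000 0.0000] k=[4 5 16 13 3 0 0 0]
t=6: x=[4.0750 5.7500 14.9500 12.4750 3.5250 0.2250 0.0000 0.0000] k=[6 10 10 15 1 2 0 0]
t=7: x=[6.3000 9.7000 10.3750 13.5750 2.1250 1.7750 0.1500 0.0000] k=[2 7 15 14 0 4 0 0]
t=8: x=[2.3750 7.2250 14.3250 13.0250 1.3500 3.4000 0.3000 0.0000] k=[6 8 19 10 1 0 0 0]
t=9: x=[6.1500 8.6750 17.5000 10.0000 1.6000 0.0750 0.0000 0.0000] k=[4 6 15 12 5 2 0 0]
t=10: x=[4.1500 6.5250 14.1000 11.7000 5.3000 2.0750 0.1500 0.0000] k=[3 4 16 10 2 6 0 0]
t=11: x=[3.0750 4.8250 14.6500 9.8500 2.9000 5.2500 0.4500 0.0000] k=[5 0 12 13 6 5 0 0]
t=12: x=[4.6250 1.2750 11.1750 12.4000 6.4500 4.7000 0.3750 0.0000] k=[4 0 13 13 5 7 0 0]
t=13: x=[3.7000 1.2750 12.0250 12.4000 5.7500 6.3250 0.5250 0.0000] k=[7 0 8 16 11 4 2 0]
t=14: x=[6.4750 1.1250 8.0000 15.0250 10.8500 4.3750 2.0000 0.1500] k=[2 4 4 15 6 5 5 0]
t=15: x=[2.1500 3.8500 4.8250 13.5000 6.6000 5.0750 4.6250 0.3750] k=[0 6 7 18 6 6 6 2]
t=16: x=[0.4500 5.6250 7.7500 16.2750 6.9000 6.0000 5.7000 2.3000] k=[5 4 3 12 3 9 2 6]
t=17: x=[4.9250 4.0000 3.7500 10.6500 4.1250 8.0250 2.8250 5.7000] k=[8 8 5 6 2 13 2 7]

[0.0825, 0.0825, 0.0515, 0.0619, 0.0206, 0.1340, 0.0206, 0.0722]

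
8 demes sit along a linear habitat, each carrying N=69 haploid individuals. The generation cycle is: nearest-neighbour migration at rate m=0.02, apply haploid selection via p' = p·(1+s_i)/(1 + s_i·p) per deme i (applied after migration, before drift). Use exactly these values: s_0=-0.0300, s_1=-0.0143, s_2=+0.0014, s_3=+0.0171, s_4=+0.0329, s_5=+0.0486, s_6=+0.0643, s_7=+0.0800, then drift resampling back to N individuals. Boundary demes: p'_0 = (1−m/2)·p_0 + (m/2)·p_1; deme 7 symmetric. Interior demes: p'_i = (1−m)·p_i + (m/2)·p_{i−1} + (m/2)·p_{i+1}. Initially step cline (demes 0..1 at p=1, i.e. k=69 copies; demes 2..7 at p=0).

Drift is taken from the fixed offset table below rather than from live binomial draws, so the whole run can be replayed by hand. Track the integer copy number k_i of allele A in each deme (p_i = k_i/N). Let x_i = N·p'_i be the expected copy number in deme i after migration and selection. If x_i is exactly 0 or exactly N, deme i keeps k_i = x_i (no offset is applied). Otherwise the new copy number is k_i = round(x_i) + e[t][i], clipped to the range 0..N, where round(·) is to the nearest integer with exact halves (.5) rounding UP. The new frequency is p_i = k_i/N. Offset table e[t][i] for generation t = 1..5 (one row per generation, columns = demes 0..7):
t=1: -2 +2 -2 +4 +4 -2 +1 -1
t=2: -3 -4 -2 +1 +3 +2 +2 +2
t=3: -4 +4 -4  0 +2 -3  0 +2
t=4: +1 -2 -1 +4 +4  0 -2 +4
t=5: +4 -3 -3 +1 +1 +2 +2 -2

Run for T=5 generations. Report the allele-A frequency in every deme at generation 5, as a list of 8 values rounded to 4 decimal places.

t=0: k=[69 69 0 0 0 0 0 0]
t=1: x=[69.0000 68.3001 0.6910 0.0000 0.0000 0.0000 0.0000 0.0000] k=[69 69 0 0 0 0 0 0]
t=2: x=[69.0000 68.3001 0.6910 0.0000 0.0000 0.0000 0.0000 0.0000] k=[69 64 0 0 0 0 0 0]
t=3: x=[68.9485 63.3356 0.6409 0.0000 0.0000 0.0000 0.0000 0.0000] k=[65 67 0 0 0 0 0 0]
t=4: x=[64.9042 66.2725 0.6709 0.0000 0.0000 0.0000 0.0000 0.0000] k=[66 64 0 0 0 0 0 0]
t=5: x=[65.8908 63.3052 0.6409 0.0000 0.0000 0.0000 0.0000 0.0000] k=[69 60 0 0 0 0 0 0]

[1.0000, 0.8696, 0.0000, 0.0000, 0.0000, 0.0000, 0.0000, 0.0000]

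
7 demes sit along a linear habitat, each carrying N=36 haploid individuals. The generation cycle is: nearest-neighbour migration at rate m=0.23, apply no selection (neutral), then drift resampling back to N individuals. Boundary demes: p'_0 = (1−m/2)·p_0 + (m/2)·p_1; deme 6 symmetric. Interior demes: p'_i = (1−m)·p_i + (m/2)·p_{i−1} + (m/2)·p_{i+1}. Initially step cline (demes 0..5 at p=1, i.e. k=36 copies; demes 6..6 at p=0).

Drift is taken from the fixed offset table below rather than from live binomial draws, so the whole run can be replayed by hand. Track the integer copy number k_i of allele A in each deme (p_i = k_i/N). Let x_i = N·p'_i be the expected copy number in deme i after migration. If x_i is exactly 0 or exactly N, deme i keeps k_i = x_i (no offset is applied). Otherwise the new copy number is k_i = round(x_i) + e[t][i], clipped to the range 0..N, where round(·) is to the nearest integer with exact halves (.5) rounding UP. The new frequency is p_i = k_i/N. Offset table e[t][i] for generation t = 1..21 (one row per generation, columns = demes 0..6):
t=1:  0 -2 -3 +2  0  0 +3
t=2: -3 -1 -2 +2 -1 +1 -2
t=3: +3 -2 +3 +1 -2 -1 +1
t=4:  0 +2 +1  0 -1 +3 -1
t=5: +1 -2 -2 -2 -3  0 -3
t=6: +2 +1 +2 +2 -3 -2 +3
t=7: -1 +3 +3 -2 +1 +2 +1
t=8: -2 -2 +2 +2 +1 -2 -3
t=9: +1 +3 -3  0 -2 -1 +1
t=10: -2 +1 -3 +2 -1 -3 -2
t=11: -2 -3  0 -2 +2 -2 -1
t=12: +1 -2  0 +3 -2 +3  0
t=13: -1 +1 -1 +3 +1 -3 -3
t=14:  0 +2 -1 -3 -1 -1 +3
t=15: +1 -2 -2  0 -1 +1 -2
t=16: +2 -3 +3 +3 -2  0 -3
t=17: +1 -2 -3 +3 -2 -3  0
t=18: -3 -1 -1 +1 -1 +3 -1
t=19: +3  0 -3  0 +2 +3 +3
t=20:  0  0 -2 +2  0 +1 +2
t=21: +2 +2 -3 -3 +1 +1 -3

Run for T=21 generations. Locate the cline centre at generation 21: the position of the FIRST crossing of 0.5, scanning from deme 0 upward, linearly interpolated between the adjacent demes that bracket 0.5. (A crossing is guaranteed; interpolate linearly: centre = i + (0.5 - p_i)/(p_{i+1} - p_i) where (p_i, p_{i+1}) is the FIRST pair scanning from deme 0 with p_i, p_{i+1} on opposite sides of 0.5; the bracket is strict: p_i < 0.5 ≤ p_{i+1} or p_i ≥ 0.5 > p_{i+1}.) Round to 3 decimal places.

t=0: k=[36 36 36 36 36 36 0]
t=1: x=[36.0000 36.0000 36.0000 36.0000 36.0000 31.8600 4.1400] k=[36 36 36 36 36 32 7]
t=2: x=[36.0000 36.0000 36.0000 36.0000 35.5400 29.5850 9.8750] k=[36 36 36 36 35 31 8]
t=3: x=[36.0000 36.0000 36.0000 35.8850 34.6550 28.8150 10.6450] k=[36 36 36 36 33 28 12]
t=4: x=[36.0000 36.0000 36.0000 35.6550 32.7700 26.7350 13.8400] k=[36 36 36 36 32 30 13]
t=5: x=[36.0000 36.0000 36.0000 35.5400 32.2300 28.2750 14.9550] k=[36 36 36 34 29 28 12]
t=6: x=[36.0000 36.0000 35.7700 33.6550 29.4600 26.2750 13.8400] k=[36 36 36 36 26 24 17]
t=7: x=[36.0000 36.0000 36.0000 34.8500 26.9200 23.4250 17.8050] k=[36 36 36 33 28 25 19]
t=8: x=[36.0000 36.0000 35.6550 32.7700 28.2300 24.6550 19.6900] k=[36 36 36 35 29 23 17]
t=9: x=[36.0000 36.0000 35.8850 34.4250 29.0000 23.0000 17.6900] k=[36 36 33 34 27 22 19]
t=10: x=[36.0000 35.6550 33.4600 33.0800 27.2300 22.2300 19.3450] k=[36 36 30 35 26 19 17]
t=11: x=[36.0000 35.3100 31.2650 33.3900 26.2300 19.5750 17.2300] k=[36 32 31 31 28 18 16]
t=12: x=[35.5400 32.3450 31.1150 30.6550 27.1950 18.9200 16.2300] k=[36 30 31 34 25 22 16]
t=13: x=[35.3100 30.8050 31.2300 32.6200 25.6900 21.6550 16.6900] k=[34 32 30 36 27 19 14]
t=14: x=[33.7700 32.0000 30.9200 34.2750 27.1150 19.3450 14.5750] k=[34 34 30 31 26 18 18]
t=15: x=[34.0000 33.5400 30.5750 30.3100 25.6550 18.9200 18.0000] k=[35 32 29 30 25 20 16]
t=16: x=[34.6550 32.0000 29.4600 29.3100 25.0000 20.1150 16.4600] k=[36 29 32 32 23 20 13]
t=17: x=[35.1950 30.1500 31.6550 30.9650 23.6900 19.5400 13.8050] k=[36 28 29 34 22 17 14]
t=18: x=[35.0800 29.0350 29.4600 32.0450 22.8050 17.2300 14.3450] k=[32 28 28 33 22 20 13]
t=19: x=[31.5400 28.4600 28.5750 31.1600 23.0350 19.4250 13.8050] k=[35 28 26 31 25 22 17]
t=20: x=[34.1950 28.5750 26.8050 29.7350 25.3450 21.7700 17.5750] k=[34 29 25 32 25 23 20]
t=21: x=[33.4250 29.1150 26.2650 30.3900 25.5750 22.8850 20.3450] k=[35 31 23 27 27 24 17]

5.857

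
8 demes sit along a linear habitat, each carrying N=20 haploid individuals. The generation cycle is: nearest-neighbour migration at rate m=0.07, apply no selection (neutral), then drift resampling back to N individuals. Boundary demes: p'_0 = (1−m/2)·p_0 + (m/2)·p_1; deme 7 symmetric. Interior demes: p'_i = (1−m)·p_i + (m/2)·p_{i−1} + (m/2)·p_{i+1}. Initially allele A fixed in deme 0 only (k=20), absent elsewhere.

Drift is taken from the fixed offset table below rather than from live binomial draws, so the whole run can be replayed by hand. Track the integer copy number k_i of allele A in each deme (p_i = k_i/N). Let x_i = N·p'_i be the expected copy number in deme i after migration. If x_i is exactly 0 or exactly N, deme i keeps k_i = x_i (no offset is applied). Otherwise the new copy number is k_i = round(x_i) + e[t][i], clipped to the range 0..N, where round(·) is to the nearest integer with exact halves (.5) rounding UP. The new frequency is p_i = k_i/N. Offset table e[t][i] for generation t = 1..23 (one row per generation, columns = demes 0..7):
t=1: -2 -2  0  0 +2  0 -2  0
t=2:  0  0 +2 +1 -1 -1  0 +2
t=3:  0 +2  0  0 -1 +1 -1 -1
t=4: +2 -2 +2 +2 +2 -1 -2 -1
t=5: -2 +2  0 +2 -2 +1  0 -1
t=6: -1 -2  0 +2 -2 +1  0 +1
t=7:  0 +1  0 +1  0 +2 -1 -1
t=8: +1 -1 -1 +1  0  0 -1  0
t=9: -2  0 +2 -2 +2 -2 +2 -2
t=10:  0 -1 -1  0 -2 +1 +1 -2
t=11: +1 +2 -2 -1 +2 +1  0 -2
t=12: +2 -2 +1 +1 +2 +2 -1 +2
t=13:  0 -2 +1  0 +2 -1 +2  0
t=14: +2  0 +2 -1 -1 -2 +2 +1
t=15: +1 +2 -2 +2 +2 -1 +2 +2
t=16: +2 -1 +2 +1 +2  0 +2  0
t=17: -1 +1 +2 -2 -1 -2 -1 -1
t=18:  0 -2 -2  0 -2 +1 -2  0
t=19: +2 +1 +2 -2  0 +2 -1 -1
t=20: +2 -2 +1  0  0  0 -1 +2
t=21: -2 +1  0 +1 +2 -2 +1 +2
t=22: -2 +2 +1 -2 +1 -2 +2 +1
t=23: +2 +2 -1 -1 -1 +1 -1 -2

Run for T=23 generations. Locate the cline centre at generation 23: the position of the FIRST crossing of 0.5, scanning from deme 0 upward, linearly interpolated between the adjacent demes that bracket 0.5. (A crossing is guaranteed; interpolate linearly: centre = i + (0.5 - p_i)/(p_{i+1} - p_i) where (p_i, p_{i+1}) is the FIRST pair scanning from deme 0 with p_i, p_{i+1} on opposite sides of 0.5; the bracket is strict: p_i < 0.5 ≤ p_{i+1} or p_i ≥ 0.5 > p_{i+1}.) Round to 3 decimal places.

0.875

t=0: k=[20 0 0 0 0 0 0 0]
t=1: x=[19.3000 0.7000 0.0000 0.0000 0.0000 0.0000 0.0000 0.0000] k=[17 0 0 0 0 0 0 0]
t=2: x=[16.4050 0.5950 0.0000 0.0000 0.0000 0.0000 0.0000 0.0000] k=[16 1 0 0 0 0 0 0]
t=3: x=[15.4750 1.4900 0.0350 0.0000 0.0000 0.0000 0.0000 0.0000] k=[15 3 0 0 0 0 0 0]
t=4: x=[14.5800 3.3150 0.1050 0.0000 0.0000 0.0000 0.0000 0.0000] k=[17 1 2 0 0 0 0 0]
t=5: x=[16.4400 1.5950 1.8950 0.0700 0.0000 0.0000 0.0000 0.0000] k=[14 4 2 2 0 0 0 0]
t=6: x=[13.6500 4.2800 2.0700 1.9300 0.0700 0.0000 0.0000 0.0000] k=[13 2 2 4 0 0 0 0]
t=7: x=[12.6150 2.3850 2.0700 3.7900 0.1400 0.0000 0.0000 0.0000] k=[13 3 2 5 0 0 0 0]
t=8: x=[12.6500 3.3150 2.1400 4.7200 0.1750 0.0000 0.0000 0.0000] k=[14 2 1 6 0 0 0 0]
t=9: x=[13.5800 2.3850 1.2100 5.6150 0.2100 0.0000 0.0000 0.0000] k=[12 2 3 4 2 0 0 0]
t=10: x=[11.6500 2.3850 3.0000 3.8950 2.0000 0.0700 0.0000 0.0000] k=[12 1 2 4 0 1 0 0]
t=11: x=[11.6150 1.4200 2.0350 3.7900 0.1750 0.9300 0.0350 0.0000] k=[13 3 0 3 2 2 0 0]
t=12: x=[12.6500 3.2450 0.2100 2.8600 2.0350 1.9300 0.0700 0.0000] k=[15 1 1 4 4 4 0 0]
t=13: x=[14.5100 1.4900 1.1050 3.8950 4.0000 3.8600 0.1400 0.0000] k=[15 0 2 4 6 3 2 0]
t=14: x=[14.4750 0.5950 2.0000 4.0000 5.8250 3.0700 1.9650 0.0700] k=[16 1 4 3 5 1 4 1]
t=15: x=[15.4750 1.6300 3.8600 3.1050 4.7900 1.2450 3.7900 1.1050] k=[16 4 2 5 7 0 6 3]
t=16: x=[15.5800 4.3500 2.1750 4.9650 6.6850 0.4550 5.6850 3.1050] k=[18 3 4 6 9 0 8 3]
t=17: x=[17.4750 3.5600 4.0350 6.0350 8.5800 0.5950 7.5450 3.1750] k=[16 5 6 4 8 0 7 2]
t=18: x=[15.6150 5.4200 5.8950 4.2100 7.5800 0.5250 6.5800 2.1750] k=[16 3 4 4 6 2 5 2]
t=19: x=[15.5450 3.4900 3.9650 4.0700 5.7900 2.2450 4.7900 2.1050] k=[18 4 6 2 6 4 4 1]
t=20: x=[17.5100 4.5600 5.7900 2.2800 5.7900 4.0700 3.8950 1.1050] k=[20 3 7 2 6 4 3 3]
t=21: x=[19.4050 3.7350 6.6850 2.3150 5.7900 4.0350 3.0350 3.0000] k=[17 5 7 3 8 2 4 5]
t=22: x=[16.5800 5.4900 6.7900 3.3150 7.6150 2.2800 3.9650 4.9650] k=[15 7 8 1 9 0 6 6]
t=23: x=[14.7200 7.3150 7.7200 1.5250 8.4050 0.5250 5.7900 6.0000] k=[17 9 7 1 7 2 5 4]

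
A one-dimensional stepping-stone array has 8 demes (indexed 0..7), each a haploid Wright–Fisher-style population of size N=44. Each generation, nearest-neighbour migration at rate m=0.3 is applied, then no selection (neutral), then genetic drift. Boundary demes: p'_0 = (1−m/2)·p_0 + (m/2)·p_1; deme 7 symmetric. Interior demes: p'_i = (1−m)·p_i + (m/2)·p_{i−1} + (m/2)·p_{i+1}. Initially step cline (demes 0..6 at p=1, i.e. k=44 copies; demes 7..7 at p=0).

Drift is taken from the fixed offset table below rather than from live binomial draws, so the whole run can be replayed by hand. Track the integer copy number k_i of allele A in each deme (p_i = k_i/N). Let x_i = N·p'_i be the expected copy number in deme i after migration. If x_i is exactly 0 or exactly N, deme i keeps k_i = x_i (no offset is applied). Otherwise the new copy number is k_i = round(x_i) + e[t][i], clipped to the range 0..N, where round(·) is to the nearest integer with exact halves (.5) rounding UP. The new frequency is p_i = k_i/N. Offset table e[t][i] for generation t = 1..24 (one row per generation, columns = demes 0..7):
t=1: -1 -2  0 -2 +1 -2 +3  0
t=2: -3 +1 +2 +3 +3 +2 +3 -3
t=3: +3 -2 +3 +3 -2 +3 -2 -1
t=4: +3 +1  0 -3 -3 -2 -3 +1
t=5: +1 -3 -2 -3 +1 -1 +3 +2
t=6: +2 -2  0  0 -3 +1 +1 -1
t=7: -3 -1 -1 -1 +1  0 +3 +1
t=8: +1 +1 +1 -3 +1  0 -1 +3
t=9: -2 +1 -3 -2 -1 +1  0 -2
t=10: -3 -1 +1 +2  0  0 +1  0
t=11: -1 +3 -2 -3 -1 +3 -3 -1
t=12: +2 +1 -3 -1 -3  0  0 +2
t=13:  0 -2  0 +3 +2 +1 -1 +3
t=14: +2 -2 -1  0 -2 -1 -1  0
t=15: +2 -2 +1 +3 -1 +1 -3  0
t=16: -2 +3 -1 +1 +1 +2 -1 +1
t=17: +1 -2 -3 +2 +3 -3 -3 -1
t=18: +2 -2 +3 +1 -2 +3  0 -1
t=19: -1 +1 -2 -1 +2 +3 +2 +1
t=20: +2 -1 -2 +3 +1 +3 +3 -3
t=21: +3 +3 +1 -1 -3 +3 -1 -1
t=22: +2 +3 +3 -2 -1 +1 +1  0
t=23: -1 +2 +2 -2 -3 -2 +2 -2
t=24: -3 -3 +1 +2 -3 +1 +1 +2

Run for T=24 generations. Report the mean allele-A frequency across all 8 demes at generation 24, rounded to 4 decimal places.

0.9091

t=0: k=[44 44 44 44 44 44 44 0]
t=1: x=[44.0000 44.0000 44.0000 44.0000 44.0000 44.0000 37.4000 6.6000] k=[44 44 44 44 44 44 40 7]
t=2: x=[44.0000 44.0000 44.0000 44.0000 44.0000 43.4000 35.6500 11.9500] k=[44 44 44 44 44 44 39 9]
t=3: x=[44.0000 44.0000 44.0000 44.0000 44.0000 43.2500 35.2500 13.5000] k=[44 44 44 44 44 44 33 13]
t=4: x=[44.0000 44.0000 44.0000 44.0000 44.0000 42.3500 31.6500 16.0000] k=[44 44 44 44 44 40 29 17]
t=5: x=[44.0000 44.0000 44.0000 44.0000 43.4000 38.9500 28.8500 18.8000] k=[44 44 44 44 44 38 32 21]
t=6: x=[44.0000 44.0000 44.0000 44.0000 43.1000 38.0000 31.2500 22.6500] k=[44 44 44 44 40 39 32 22]
t=7: x=[44.0000 44.0000 44.0000 43.4000 40.4500 38.1000 31.5500 23.5000] k=[44 44 44 42 41 38 35 25]
t=8: x=[44.0000 44.0000 43.7000 42.1500 40.7000 38.0000 33.9500 26.5000] k=[44 44 44 39 42 38 33 30]
t=9: x=[44.0000 44.0000 43.2500 40.2000 40.9500 37.8500 33.3000 30.4500] k=[44 44 40 38 40 39 33 28]
t=10: x=[44.0000 43.4000 40.3000 38.6000 39.5500 38.2500 33.1500 28.7500] k=[44 42 41 41 40 38 34 29]
t=11: x=[43.7000 42.1500 41.1500 40.8500 39.8500 37.7000 33.8500 29.7500] k=[43 44 39 38 39 41 31 29]
t=12: x=[43.1500 43.1000 39.6000 38.3000 39.1500 39.2000 32.2000 29.3000] k=[44 44 37 37 36 39 32 31]
t=13: x=[44.0000 42.9500 38.0500 36.8500 36.6000 37.5000 32.9000 31.1500] k=[44 41 38 40 39 39 32 34]
t=14: x=[43.5500 41.0000 38.7500 39.5500 39.1500 37.9500 33.3500 33.7000] k=[44 39 38 40 37 37 32 34]
t=15: x=[43.2500 39.6000 38.4500 39.2500 37.4500 36.2500 33.0500 33.7000] k=[44 38 39 42 36 37 30 34]
t=16: x=[43.1000 39.0500 39.3000 40.6500 37.0500 35.8000 31.6500 33.4000] k=[41 42 38 42 38 38 31 34]
t=17: x=[41.1500 41.2500 39.2000 40.8000 38.6000 36.9500 32.5000 33.5500] k=[42 39 36 43 42 34 30 33]
t=18: x=[41.5500 39.0000 37.5000 41.8000 40.9500 34.6000 31.0500 32.5500] k=[44 37 41 43 39 38 31 32]
t=19: x=[42.9500 38.6500 40.7000 42.1000 39.4500 37.1000 32.2000 31.8500] k=[42 40 39 41 41 40 34 33]
t=20: x=[41.7000 40.1500 39.4500 40.7000 40.8500 39.2500 34.7500 33.1500] k=[44 39 37 44 42 42 38 30]
t=21: x=[43.2500 39.4500 38.3500 42.6500 42.3000 41.4000 37.4000 31.2000] k=[44 42 39 42 39 44 36 30]
t=22: x=[43.7000 41.8500 39.9000 41.1000 40.2000 42.0500 36.3000 30.9000] k=[44 44 43 39 39 43 37 31]
t=23: x=[44.0000 43.8500 42.5500 39.6000 39.6000 41.5000 37.0000 31.9000] k=[44 44 44 38 37 40 39 30]
t=24: x=[44.0000 44.0000 43.1000 38.7500 37.6000 39.4000 37.8000 31.3500] k=[44 44 44 41 35 40 39 33]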